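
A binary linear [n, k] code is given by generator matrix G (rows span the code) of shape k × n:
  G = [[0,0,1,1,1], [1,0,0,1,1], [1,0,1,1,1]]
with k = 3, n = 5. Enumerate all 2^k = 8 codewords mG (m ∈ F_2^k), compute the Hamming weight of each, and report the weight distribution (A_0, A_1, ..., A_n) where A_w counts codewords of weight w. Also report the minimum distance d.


Weight distribution: A_0 = 1, A_1 = 2, A_2 = 2, A_3 = 2, A_4 = 1. Minimum distance d = 1.

Enumerate all 2^3 = 8 messages m ∈ F_2^3.
For each, compute codeword c = mG in F_2^5, then tally its weight.
  m = 000 → c = 00000, weight = 0.
  m = 100 → c = 00111, weight = 3.
  m = 010 → c = 10011, weight = 3.
  m = 110 → c = 10100, weight = 2.
  m = 001 → c = 10111, weight = 4.
  m = 101 → c = 10000, weight = 1.
  m = 011 → c = 00100, weight = 1.
  m = 111 → c = 00011, weight = 2.
Tally weights:
  weight 0: 1 codewords.
  weight 1: 2 codewords.
  weight 2: 2 codewords.
  weight 3: 2 codewords.
  weight 4: 1 codewords.
Minimum distance d = smallest w > 0 with A_w > 0 = 1.
Sanity: Σ A_w = 8 = 2^3 = 8 ✓.


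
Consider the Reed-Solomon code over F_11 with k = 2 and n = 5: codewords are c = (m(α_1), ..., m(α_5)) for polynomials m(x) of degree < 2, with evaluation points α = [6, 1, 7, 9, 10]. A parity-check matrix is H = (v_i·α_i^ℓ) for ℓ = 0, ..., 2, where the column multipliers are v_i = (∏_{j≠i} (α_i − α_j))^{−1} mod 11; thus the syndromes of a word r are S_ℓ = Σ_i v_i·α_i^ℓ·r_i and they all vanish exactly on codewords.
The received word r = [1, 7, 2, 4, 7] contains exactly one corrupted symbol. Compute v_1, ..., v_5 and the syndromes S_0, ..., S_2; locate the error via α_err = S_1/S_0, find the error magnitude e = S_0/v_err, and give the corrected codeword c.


S = (10, 1, 10), error at position 5, error magnitude e = 2, c = [1, 7, 2, 4, 5].

Step 1: column multipliers v_i = (∏_{j≠i}(α_i − α_j))^{−1} mod 11.
  i = 1 (α = 6): (6−1)(6−7)(6−9)(6−10) = 5·(−1)·(−3)·(−4) = −60 ≡ 6, so v_1 = 6^{−1} = 2 (mod 11).
  i = 2 (α = 1): (1−6)(1−7)(1−9)(1−10) = (−5)·(−6)·(−8)·(−9) = 2160 ≡ 4, so v_2 = 4^{−1} = 3 (mod 11).
  i = 3 (α = 7): (7−6)(7−1)(7−9)(7−10) = 1·6·(−2)·(−3) = 36 ≡ 3, so v_3 = 3^{−1} = 4 (mod 11).
  i = 4 (α = 9): (9−6)(9−1)(9−7)(9−10) = 3·8·2·(−1) = −48 ≡ 7, so v_4 = 7^{−1} = 8 (mod 11).
  i = 5 (α = 10): (10−6)(10−1)(10−7)(10−9) = 4·9·3·1 = 108 ≡ 9, so v_5 = 9^{−1} = 5 (mod 11).
  v = [2, 3, 4, 8, 5].
Step 2: syndromes of r = [1, 7, 2, 4, 7] (all sums mod 11).
  S_0 = Σ v_i r_i = 2·1 + 3·7 + 4·2 + 8·4 + 5·7 = 98 ≡ 10.
  S_1 = Σ v_i α_i r_i = 2·6·1 + 3·1·7 + 4·7·2 + 8·9·4 + 5·10·7 = 727 ≡ 1.
  α_i^2 mod 11 = [3, 1, 5, 4, 1].
  S_2 = Σ v_i α_i^2 r_i = 2·3·1 + 3·1·7 + 4·5·2 + 8·4·4 + 5·1·7 = 230 ≡ 10.
  S = (10, 1, 10) ≠ 0, so r is not a codeword (an error is present).
Step 3: locate the error. For a single error e at position i, S_ℓ = v_i·e·α_i^ℓ, so α_err = S_1/S_0.
  S_0^{−1} = 10^{−1} = 10 (mod 11), so α_err = 1·10 = 10 ≡ 10 = α_5. Error position i = 5.
  Consistency check: S_2/S_1 = 10·1 = 10 ≡ 10 = α_err ✓ (single-error assumption holds).
Step 4: error magnitude e = S_0/v_5 = S_0·∏_{j≠5}(α_5 − α_j) = 10·9 = 90 ≡ 2 (mod 11).
Step 5: correct position 5: c_5 = r_5 − e = 7 − 2 ≡ 5 (mod 11). Hence c = [1, 7, 2, 4, 5].
  Check: interpolating c through the α_i gives m(x) = 6 + 1·x (degree < 2) with m(α_i) = c_i for every i, so c is indeed a codeword.


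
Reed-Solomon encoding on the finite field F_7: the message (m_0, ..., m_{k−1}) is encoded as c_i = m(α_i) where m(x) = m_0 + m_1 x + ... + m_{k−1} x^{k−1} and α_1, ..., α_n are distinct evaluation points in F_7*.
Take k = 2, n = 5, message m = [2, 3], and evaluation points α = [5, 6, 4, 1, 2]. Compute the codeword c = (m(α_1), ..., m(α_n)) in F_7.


c = [3, 6, 0, 5, 1]

Message polynomial: m(x) = 2 + 3·x (mod 7).
For each evaluation point α_i, compute m(α_i) mod 7:
  α_1 = 5: Horner steps 3 → 3, so m(5) = 3.
  α_2 = 6: Horner steps 3 → 6, so m(6) = 6.
  α_3 = 4: Horner steps 3 → 0, so m(4) = 0.
  α_4 = 1: Horner steps 3 → 5, so m(1) = 5.
  α_5 = 2: Horner steps 3 → 1, so m(2) = 1.
Codeword c = [3, 6, 0, 5, 1] ∈ F_7^5.


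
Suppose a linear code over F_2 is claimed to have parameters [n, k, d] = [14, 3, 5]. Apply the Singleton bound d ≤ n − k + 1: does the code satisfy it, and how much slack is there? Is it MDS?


Singleton RHS = n − k + 1 = 12, slack = 7, bound satisfied, not MDS.

Singleton bound: d ≤ n − k + 1.
Here n = 14, k = 3, so n − k + 1 = 12.
Given d = 5, check d ≤ 12: YES.
Slack = (n − k + 1) − d = 7.
The code is NOT MDS (slack = 7 > 0).
Description: the claimed parameters are [14, 3, 5]_2; such a code would be non-MDS.


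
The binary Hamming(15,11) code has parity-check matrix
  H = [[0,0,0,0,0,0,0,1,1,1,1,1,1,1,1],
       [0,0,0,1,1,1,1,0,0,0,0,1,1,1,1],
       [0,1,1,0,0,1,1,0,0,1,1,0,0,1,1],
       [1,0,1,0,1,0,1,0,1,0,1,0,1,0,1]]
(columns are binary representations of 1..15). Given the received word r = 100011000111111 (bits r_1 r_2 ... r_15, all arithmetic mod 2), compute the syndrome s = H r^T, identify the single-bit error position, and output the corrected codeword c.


s = (0, 0, 1, 1)^T, error position = 3, corrected codeword c = 101011000111111

Compute s = H r^T mod 2 one row at a time:
  s_1 = 0 + 0 + 1 + 1 + 1 + 1 + 1 + 1 = 6 ≡ 0 (mod 2).
  s_2 = 0 + 1 + 1 + 0 + 1 + 1 + 1 + 1 = 6 ≡ 0 (mod 2).
  s_3 = 0 + 0 + 1 + 0 + 1 + 1 + 1 + 1 = 5 ≡ 1 (mod 2).
  s_4 = 1 + 0 + 1 + 0 + 0 + 1 + 1 + 1 = 5 ≡ 1 (mod 2).
s = (0, 0, 1, 1)^T — this equals column 3 of H (binary 0011), so error is at position 3.
Correct: flip bit 3 of r = 100011000111111 to get c = 101011000111111.


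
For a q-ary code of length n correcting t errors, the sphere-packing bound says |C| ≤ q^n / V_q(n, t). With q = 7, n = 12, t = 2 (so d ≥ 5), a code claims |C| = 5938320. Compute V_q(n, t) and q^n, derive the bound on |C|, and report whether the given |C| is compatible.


V_q(n, t) = 2449, q^n = 13841287201, Hamming bound = 5651811, |C| = 5938320 > bound (violated).

Step 1: Compute V_q(n, t) = Σ_{j=0}^2 C(n, j) (q−1)^j.
  j = 0: C(12,0)·(6)^0 = 1·1 = 1.
  j = 1: C(12,1)·(6)^1 = 12·6 = 72.
  j = 2: C(12,2)·(6)^2 = 66·36 = 2376.
  V_q(n, t) = 1 + 72 + 2376 = 2449.
Step 2: q^n = 7^12 = 13841287201.
Step 3: Hamming bound ⌊q^n / V_q(n,t)⌋ = ⌊13841287201/2449⌋ = 5651811.
Step 4: Compare |C| = 5938320 to 5651811: violated.
The claimed |C| lies above the Hamming bound, so no 7-ary code of length 12 with d ≥ 5 can have 5938320 codewords.


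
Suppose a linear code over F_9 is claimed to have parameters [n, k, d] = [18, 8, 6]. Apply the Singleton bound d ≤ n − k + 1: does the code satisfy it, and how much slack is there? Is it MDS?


Singleton RHS = n − k + 1 = 11, slack = 5, bound satisfied, not MDS.

Singleton bound: d ≤ n − k + 1.
Here n = 18, k = 8, so n − k + 1 = 11.
Given d = 6, check d ≤ 11: YES.
Slack = (n − k + 1) − d = 5.
The code is NOT MDS (slack = 5 > 0).
Description: the claimed parameters are [18, 8, 6]_9; such a code would be non-MDS.


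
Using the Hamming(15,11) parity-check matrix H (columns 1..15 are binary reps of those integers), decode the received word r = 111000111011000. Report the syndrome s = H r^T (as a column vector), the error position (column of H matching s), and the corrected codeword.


s = (0, 0, 0, 1)^T, error position = 1, corrected codeword c = 011000111011000

Compute s = H r^T mod 2 one row at a time:
  s_1 = 1 + 1 + 0 + 1 + 1 + 0 + 0 + 0 = 4 ≡ 0 (mod 2).
  s_2 = 0 + 0 + 0 + 1 + 1 + 0 + 0 + 0 = 2 ≡ 0 (mod 2).
  s_3 = 1 + 1 + 0 + 1 + 0 + 1 + 0 + 0 = 4 ≡ 0 (mod 2).
  s_4 = 1 + 1 + 0 + 1 + 1 + 1 + 0 + 0 = 5 ≡ 1 (mod 2).
s = (0, 0, 0, 1)^T — this equals column 1 of H (binary 0001), so error is at position 1.
Correct: flip bit 1 of r = 111000111011000 to get c = 011000111011000.


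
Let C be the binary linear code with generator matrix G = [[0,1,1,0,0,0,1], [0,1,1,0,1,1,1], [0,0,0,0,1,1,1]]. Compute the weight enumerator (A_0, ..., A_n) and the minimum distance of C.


Weight distribution: A_0 = 1, A_1 = 1, A_2 = 2, A_3 = 2, A_4 = 1, A_5 = 1. Minimum distance d = 1.

Enumerate all 2^3 = 8 messages m ∈ F_2^3.
For each, compute codeword c = mG in F_2^7, then tally its weight.
  m = 000 → c = 0000000, weight = 0.
  m = 100 → c = 0110001, weight = 3.
  m = 010 → c = 0110111, weight = 5.
  m = 110 → c = 0000110, weight = 2.
  m = 001 → c = 0000111, weight = 3.
  m = 101 → c = 0110110, weight = 4.
  m = 011 → c = 0110000, weight = 2.
  m = 111 → c = 0000001, weight = 1.
Tally weights:
  weight 0: 1 codewords.
  weight 1: 1 codewords.
  weight 2: 2 codewords.
  weight 3: 2 codewords.
  weight 4: 1 codewords.
  weight 5: 1 codewords.
Minimum distance d = smallest w > 0 with A_w > 0 = 1.
Sanity: Σ A_w = 8 = 2^3 = 8 ✓.


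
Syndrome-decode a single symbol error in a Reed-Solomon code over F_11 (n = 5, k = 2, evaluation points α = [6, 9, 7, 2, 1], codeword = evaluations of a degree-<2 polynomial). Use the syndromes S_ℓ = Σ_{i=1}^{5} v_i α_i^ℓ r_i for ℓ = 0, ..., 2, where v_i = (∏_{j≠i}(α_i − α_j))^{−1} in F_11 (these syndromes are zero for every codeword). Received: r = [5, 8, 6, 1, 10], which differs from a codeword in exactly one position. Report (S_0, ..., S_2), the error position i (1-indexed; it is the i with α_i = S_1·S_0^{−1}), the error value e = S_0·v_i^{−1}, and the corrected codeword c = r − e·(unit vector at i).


S = (6, 6, 6), error at position 5, error magnitude e = 10, c = [5, 8, 6, 1, 0].

Step 1: column multipliers v_i = (∏_{j≠i}(α_i − α_j))^{−1} mod 11.
  i = 1 (α = 6): (6−9)(6−7)(6−2)(6−1) = (−3)·(−1)·4·5 = 60 ≡ 5, so v_1 = 5^{−1} = 9 (mod 11).
  i = 2 (α = 9): (9−6)(9−7)(9−2)(9−1) = 3·2·7·8 = 336 ≡ 6, so v_2 = 6^{−1} = 2 (mod 11).
  i = 3 (α = 7): (7−6)(7−9)(7−2)(7−1) = 1·(−2)·5·6 = −60 ≡ 6, so v_3 = 6^{−1} = 2 (mod 11).
  i = 4 (α = 2): (2−6)(2−9)(2−7)(2−1) = (−4)·(−7)·(−5)·1 = −140 ≡ 3, so v_4 = 3^{−1} = 4 (mod 11).
  i = 5 (α = 1): (1−6)(1−9)(1−7)(1−2) = (−5)·(−8)·(−6)·(−1) = 240 ≡ 9, so v_5 = 9^{−1} = 5 (mod 11).
  v = [9, 2, 2, 4, 5].
Step 2: syndromes of r = [5, 8, 6, 1, 10] (all sums mod 11).
  S_0 = Σ v_i r_i = 9·5 + 2·8 + 2·6 + 4·1 + 5·10 = 127 ≡ 6.
  S_1 = Σ v_i α_i r_i = 9·6·5 + 2·9·8 + 2·7·6 + 4·2·1 + 5·1·10 = 556 ≡ 6.
  α_i^2 mod 11 = [3, 4, 5, 4, 1].
  S_2 = Σ v_i α_i^2 r_i = 9·3·5 + 2·4·8 + 2·5·6 + 4·4·1 + 5·1·10 = 325 ≡ 6.
  S = (6, 6, 6) ≠ 0, so r is not a codeword (an error is present).
Step 3: locate the error. For a single error e at position i, S_ℓ = v_i·e·α_i^ℓ, so α_err = S_1/S_0.
  S_0^{−1} = 6^{−1} = 2 (mod 11), so α_err = 6·2 = 12 ≡ 1 = α_5. Error position i = 5.
  Consistency check: S_2/S_1 = 6·2 = 12 ≡ 1 = α_err ✓ (single-error assumption holds).
Step 4: error magnitude e = S_0/v_5 = S_0·∏_{j≠5}(α_5 − α_j) = 6·9 = 54 ≡ 10 (mod 11).
Step 5: correct position 5: c_5 = r_5 − e = 10 − 10 ≡ 0 (mod 11). Hence c = [5, 8, 6, 1, 0].
  Check: interpolating c through the α_i gives m(x) = 10 + 1·x (degree < 2) with m(α_i) = c_i for every i, so c is indeed a codeword.


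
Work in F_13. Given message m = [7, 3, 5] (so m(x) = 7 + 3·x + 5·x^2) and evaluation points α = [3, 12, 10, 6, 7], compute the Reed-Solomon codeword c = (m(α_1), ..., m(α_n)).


c = [9, 9, 4, 10, 0]

Message polynomial: m(x) = 7 + 3·x + 5·x^2 (mod 13).
For each evaluation point α_i, compute m(α_i) mod 13:
  α_1 = 3: Horner steps 5 → 5 → 9, so m(3) = 9.
  α_2 = 12: Horner steps 5 → 11 → 9, so m(12) = 9.
  α_3 = 10: Horner steps 5 → 1 → 4, so m(10) = 4.
  α_4 = 6: Horner steps 5 → 7 → 10, so m(6) = 10.
  α_5 = 7: Horner steps 5 → 12 → 0, so m(7) = 0.
Codeword c = [9, 9, 4, 10, 0] ∈ F_13^5.


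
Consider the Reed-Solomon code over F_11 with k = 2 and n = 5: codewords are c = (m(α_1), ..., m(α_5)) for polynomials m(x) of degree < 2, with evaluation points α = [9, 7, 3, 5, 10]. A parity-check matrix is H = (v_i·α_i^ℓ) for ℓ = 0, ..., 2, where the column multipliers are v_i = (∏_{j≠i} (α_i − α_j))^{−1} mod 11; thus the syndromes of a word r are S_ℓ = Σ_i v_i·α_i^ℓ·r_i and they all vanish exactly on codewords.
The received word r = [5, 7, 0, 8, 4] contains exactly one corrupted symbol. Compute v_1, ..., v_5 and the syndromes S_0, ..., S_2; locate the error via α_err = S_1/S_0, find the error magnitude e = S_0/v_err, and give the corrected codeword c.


S = (4, 9, 1), error at position 4, error magnitude e = 10, c = [5, 7, 0, 9, 4].

Step 1: column multipliers v_i = (∏_{j≠i}(α_i − α_j))^{−1} mod 11.
  i = 1 (α = 9): (9−7)(9−3)(9−5)(9−10) = 2·6·4·(−1) = −48 ≡ 7, so v_1 = 7^{−1} = 8 (mod 11).
  i = 2 (α = 7): (7−9)(7−3)(7−5)(7−10) = (−2)·4·2·(−3) = 48 ≡ 4, so v_2 = 4^{−1} = 3 (mod 11).
  i = 3 (α = 3): (3−9)(3−7)(3−5)(3−10) = (−6)·(−4)·(−2)·(−7) = 336 ≡ 6, so v_3 = 6^{−1} = 2 (mod 11).
  i = 4 (α = 5): (5−9)(5−7)(5−3)(5−10) = (−4)·(−2)·2·(−5) = −80 ≡ 8, so v_4 = 8^{−1} = 7 (mod 11).
  i = 5 (α = 10): (10−9)(10−7)(10−3)(10−5) = 1·3·7·5 = 105 ≡ 6, so v_5 = 6^{−1} = 2 (mod 11).
  v = [8, 3, 2, 7, 2].
Step 2: syndromes of r = [5, 7, 0, 8, 4] (all sums mod 11).
  S_0 = Σ v_i r_i = 8·5 + 3·7 + 2·0 + 7·8 + 2·4 = 125 ≡ 4.
  S_1 = Σ v_i α_i r_i = 8·9·5 + 3·7·7 + 2·3·0 + 7·5·8 + 2·10·4 = 867 ≡ 9.
  α_i^2 mod 11 = [4, 5, 9, 3, 1].
  S_2 = Σ v_i α_i^2 r_i = 8·4·5 + 3·5·7 + 2·9·0 + 7·3·8 + 2·1·4 = 441 ≡ 1.
  S = (4, 9, 1) ≠ 0, so r is not a codeword (an error is present).
Step 3: locate the error. For a single error e at position i, S_ℓ = v_i·e·α_i^ℓ, so α_err = S_1/S_0.
  S_0^{−1} = 4^{−1} = 3 (mod 11), so α_err = 9·3 = 27 ≡ 5 = α_4. Error position i = 4.
  Consistency check: S_2/S_1 = 1·5 = 5 ≡ 5 = α_err ✓ (single-error assumption holds).
Step 4: error magnitude e = S_0/v_4 = S_0·∏_{j≠4}(α_4 − α_j) = 4·8 = 32 ≡ 10 (mod 11).
Step 5: correct position 4: c_4 = r_4 − e = 8 − 10 ≡ 9 (mod 11). Hence c = [5, 7, 0, 9, 4].
  Check: interpolating c through the α_i gives m(x) = 3 + 10·x (degree < 2) with m(α_i) = c_i for every i, so c is indeed a codeword.


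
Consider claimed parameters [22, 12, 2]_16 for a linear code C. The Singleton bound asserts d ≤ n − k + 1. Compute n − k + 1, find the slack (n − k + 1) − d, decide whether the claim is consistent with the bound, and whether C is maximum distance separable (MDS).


Singleton RHS = n − k + 1 = 11, slack = 9, bound satisfied, not MDS.

Singleton bound: d ≤ n − k + 1.
Here n = 22, k = 12, so n − k + 1 = 11.
Given d = 2, check d ≤ 11: YES.
Slack = (n − k + 1) − d = 9.
The code is NOT MDS (slack = 9 > 0).
Description: the claimed parameters are [22, 12, 2]_16; such a code would be non-MDS.


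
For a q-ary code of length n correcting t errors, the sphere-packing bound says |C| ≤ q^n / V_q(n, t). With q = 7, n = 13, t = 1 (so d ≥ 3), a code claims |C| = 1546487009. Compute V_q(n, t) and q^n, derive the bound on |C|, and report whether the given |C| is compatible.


V_q(n, t) = 79, q^n = 96889010407, Hamming bound = 1226443169, |C| = 1546487009 > bound (violated).

Step 1: Compute V_q(n, t) = Σ_{j=0}^1 C(n, j) (q−1)^j.
  j = 0: C(13,0)·(6)^0 = 1·1 = 1.
  j = 1: C(13,1)·(6)^1 = 13·6 = 78.
  V_q(n, t) = 1 + 78 = 79.
Step 2: q^n = 7^13 = 96889010407.
Step 3: Hamming bound ⌊q^n / V_q(n,t)⌋ = ⌊96889010407/79⌋ = 1226443169.
Step 4: Compare |C| = 1546487009 to 1226443169: violated.
The claimed |C| lies above the Hamming bound, so no 7-ary code of length 13 with d ≥ 3 can have 1546487009 codewords.


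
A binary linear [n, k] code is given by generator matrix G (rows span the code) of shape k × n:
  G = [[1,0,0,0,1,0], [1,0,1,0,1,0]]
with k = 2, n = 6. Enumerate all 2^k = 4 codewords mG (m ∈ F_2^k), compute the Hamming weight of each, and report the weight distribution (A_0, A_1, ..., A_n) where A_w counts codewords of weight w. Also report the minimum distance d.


Weight distribution: A_0 = 1, A_1 = 1, A_2 = 1, A_3 = 1. Minimum distance d = 1.

Enumerate all 2^2 = 4 messages m ∈ F_2^2.
For each, compute codeword c = mG in F_2^6, then tally its weight.
  m = 00 → c = 000000, weight = 0.
  m = 10 → c = 100010, weight = 2.
  m = 01 → c = 101010, weight = 3.
  m = 11 → c = 001000, weight = 1.
Tally weights:
  weight 0: 1 codewords.
  weight 1: 1 codewords.
  weight 2: 1 codewords.
  weight 3: 1 codewords.
Minimum distance d = smallest w > 0 with A_w > 0 = 1.
Sanity: Σ A_w = 4 = 2^2 = 4 ✓.


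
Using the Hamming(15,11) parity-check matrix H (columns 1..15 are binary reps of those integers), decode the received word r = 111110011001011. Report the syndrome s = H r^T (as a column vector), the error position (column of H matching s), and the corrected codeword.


s = (1, 1, 0, 1)^T, error position = 13, corrected codeword c = 111110011001111

Compute s = H r^T mod 2 one row at a time:
  s_1 = 1 + 1 + 0 + 0 + 1 + 0 + 1 + 1 = 5 ≡ 1 (mod 2).
  s_2 = 1 + 1 + 0 + 0 + 1 + 0 + 1 + 1 = 5 ≡ 1 (mod 2).
  s_3 = 1 + 1 + 0 + 0 + 0 + 0 + 1 + 1 = 4 ≡ 0 (mod 2).
  s_4 = 1 + 1 + 1 + 0 + 1 + 0 + 0 + 1 = 5 ≡ 1 (mod 2).
s = (1, 1, 0, 1)^T — this equals column 13 of H (binary 1101), so error is at position 13.
Correct: flip bit 13 of r = 111110011001011 to get c = 111110011001111.


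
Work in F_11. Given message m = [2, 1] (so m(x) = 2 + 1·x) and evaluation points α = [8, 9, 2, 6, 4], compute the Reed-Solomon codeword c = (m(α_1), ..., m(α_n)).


c = [10, 0, 4, 8, 6]

Message polynomial: m(x) = 2 + 1·x (mod 11).
For each evaluation point α_i, compute m(α_i) mod 11:
  α_1 = 8: Horner steps 1 → 10, so m(8) = 10.
  α_2 = 9: Horner steps 1 → 0, so m(9) = 0.
  α_3 = 2: Horner steps 1 → 4, so m(2) = 4.
  α_4 = 6: Horner steps 1 → 8, so m(6) = 8.
  α_5 = 4: Horner steps 1 → 6, so m(4) = 6.
Codeword c = [10, 0, 4, 8, 6] ∈ F_11^5.


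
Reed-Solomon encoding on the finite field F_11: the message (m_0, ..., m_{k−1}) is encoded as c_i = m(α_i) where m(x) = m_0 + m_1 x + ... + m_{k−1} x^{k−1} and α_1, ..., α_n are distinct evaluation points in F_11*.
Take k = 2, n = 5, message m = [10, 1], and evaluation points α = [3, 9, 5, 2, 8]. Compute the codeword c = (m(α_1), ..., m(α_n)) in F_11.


c = [2, 8, 4, 1, 7]

Message polynomial: m(x) = 10 + 1·x (mod 11).
For each evaluation point α_i, compute m(α_i) mod 11:
  α_1 = 3: Horner steps 1 → 2, so m(3) = 2.
  α_2 = 9: Horner steps 1 → 8, so m(9) = 8.
  α_3 = 5: Horner steps 1 → 4, so m(5) = 4.
  α_4 = 2: Horner steps 1 → 1, so m(2) = 1.
  α_5 = 8: Horner steps 1 → 7, so m(8) = 7.
Codeword c = [2, 8, 4, 1, 7] ∈ F_11^5.


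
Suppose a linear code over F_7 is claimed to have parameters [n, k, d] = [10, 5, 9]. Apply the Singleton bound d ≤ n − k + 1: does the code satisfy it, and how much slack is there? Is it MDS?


Singleton RHS = n − k + 1 = 6, slack = -3, bound violated (no such code; not MDS).

Singleton bound: d ≤ n − k + 1.
Here n = 10, k = 5, so n − k + 1 = 6.
Given d = 9, check d ≤ 6: NO.
Slack = (n − k + 1) − d = -3.
The slack is negative: d = 9 exceeds n − k + 1 = 6 by 3, so the Singleton bound is violated and no linear [10, 5, 9]_7 code can exist. In particular it is not MDS (MDS requires d = n − k + 1 exactly).
Description: the claimed parameters are [10, 5, 9]_7; such a code would be impossible (violates the Singleton bound).


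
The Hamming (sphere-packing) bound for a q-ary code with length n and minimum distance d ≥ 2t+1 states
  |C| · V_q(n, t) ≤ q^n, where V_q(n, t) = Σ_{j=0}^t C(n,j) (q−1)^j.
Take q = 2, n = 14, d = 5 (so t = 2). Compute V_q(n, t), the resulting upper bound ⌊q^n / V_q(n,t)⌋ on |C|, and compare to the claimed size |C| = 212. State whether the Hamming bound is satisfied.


V_q(n, t) = 106, q^n = 16384, Hamming bound = 154, |C| = 212 > bound (violated).

Step 1: Compute V_q(n, t) = Σ_{j=0}^2 C(n, j) (q−1)^j.
  j = 0: C(14,0)·(1)^0 = 1·1 = 1.
  j = 1: C(14,1)·(1)^1 = 14·1 = 14.
  j = 2: C(14,2)·(1)^2 = 91·1 = 91.
  V_q(n, t) = 1 + 14 + 91 = 106.
Step 2: q^n = 2^14 = 16384.
Step 3: Hamming bound ⌊q^n / V_q(n,t)⌋ = ⌊16384/106⌋ = 154.
Step 4: Compare |C| = 212 to 154: violated.
The claimed |C| lies above the Hamming bound, so no 2-ary code of length 14 with d ≥ 5 can have 212 codewords.


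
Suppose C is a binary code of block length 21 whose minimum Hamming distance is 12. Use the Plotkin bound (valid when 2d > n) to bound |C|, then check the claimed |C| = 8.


Plotkin bound M ≤ 8; given |C| = 8 ≤ bound (satisfied).

Check applicability: 2d = 24, n = 21.
2d − n = 3 > 0, so Plotkin applies.
Compute d/(2d−n) = 12/3 ≈ 4.0000.
⌊d/(2d−n)⌋ = 4.
Plotkin bound: M ≤ 2·4 = 8.
Given |C| = 8, check: satisfied.
This |C| is at the Plotkin bound.


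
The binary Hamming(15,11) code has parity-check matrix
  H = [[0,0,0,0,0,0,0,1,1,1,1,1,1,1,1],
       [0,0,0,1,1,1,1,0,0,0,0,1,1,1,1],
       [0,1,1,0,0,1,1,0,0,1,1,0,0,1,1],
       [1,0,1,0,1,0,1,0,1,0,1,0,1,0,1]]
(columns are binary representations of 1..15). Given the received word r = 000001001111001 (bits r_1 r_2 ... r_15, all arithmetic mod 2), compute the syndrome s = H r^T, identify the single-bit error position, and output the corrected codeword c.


s = (1, 1, 0, 1)^T, error position = 13, corrected codeword c = 000001001111101

Compute s = H r^T mod 2 one row at a time:
  s_1 = 0 + 1 + 1 + 1 + 1 + 0 + 0 + 1 = 5 ≡ 1 (mod 2).
  s_2 = 0 + 0 + 1 + 0 + 1 + 0 + 0 + 1 = 3 ≡ 1 (mod 2).
  s_3 = 0 + 0 + 1 + 0 + 1 + 1 + 0 + 1 = 4 ≡ 0 (mod 2).
  s_4 = 0 + 0 + 0 + 0 + 1 + 1 + 0 + 1 = 3 ≡ 1 (mod 2).
s = (1, 1, 0, 1)^T — this equals column 13 of H (binary 1101), so error is at position 13.
Correct: flip bit 13 of r = 000001001111001 to get c = 000001001111101.


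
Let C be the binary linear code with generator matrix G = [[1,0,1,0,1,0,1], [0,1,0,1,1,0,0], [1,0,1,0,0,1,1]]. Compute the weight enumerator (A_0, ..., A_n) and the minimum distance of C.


Weight distribution: A_0 = 1, A_2 = 1, A_3 = 2, A_4 = 2, A_5 = 1, A_7 = 1. Minimum distance d = 2.

Enumerate all 2^3 = 8 messages m ∈ F_2^3.
For each, compute codeword c = mG in F_2^7, then tally its weight.
  m = 000 → c = 0000000, weight = 0.
  m = 100 → c = 1010101, weight = 4.
  m = 010 → c = 0101100, weight = 3.
  m = 110 → c = 1111001, weight = 5.
  m = 001 → c = 1010011, weight = 4.
  m = 101 → c = 0000110, weight = 2.
  m = 011 → c = 1111111, weight = 7.
  m = 111 → c = 0101010, weight = 3.
Tally weights:
  weight 0: 1 codewords.
  weight 2: 1 codewords.
  weight 3: 2 codewords.
  weight 4: 2 codewords.
  weight 5: 1 codewords.
  weight 7: 1 codewords.
Minimum distance d = smallest w > 0 with A_w > 0 = 2.
Sanity: Σ A_w = 8 = 2^3 = 8 ✓.


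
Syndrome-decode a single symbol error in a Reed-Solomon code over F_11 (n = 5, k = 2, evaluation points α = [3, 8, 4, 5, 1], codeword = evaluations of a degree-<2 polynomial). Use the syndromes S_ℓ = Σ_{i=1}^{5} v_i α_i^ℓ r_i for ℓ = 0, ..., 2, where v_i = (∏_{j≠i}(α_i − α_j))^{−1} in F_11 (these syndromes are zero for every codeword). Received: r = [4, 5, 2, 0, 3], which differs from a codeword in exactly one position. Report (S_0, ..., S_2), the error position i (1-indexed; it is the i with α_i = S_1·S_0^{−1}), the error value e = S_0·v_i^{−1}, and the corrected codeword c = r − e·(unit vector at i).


S = (2, 2, 2), error at position 5, error magnitude e = 6, c = [4, 5, 2, 0, 8].

Step 1: column multipliers v_i = (∏_{j≠i}(α_i − α_j))^{−1} mod 11.
  i = 1 (α = 3): (3−8)(3−4)(3−5)(3−1) = (−5)·(−1)·(−2)·2 = −20 ≡ 2, so v_1 = 2^{−1} = 6 (mod 11).
  i = 2 (α = 8): (8−3)(8−4)(8−5)(8−1) = 5·4·3·7 = 420 ≡ 2, so v_2 = 2^{−1} = 6 (mod 11).
  i = 3 (α = 4): (4−3)(4−8)(4−5)(4−1) = 1·(−4)·(−1)·3 = 12 ≡ 1, so v_3 = 1^{−1} = 1 (mod 11).
  i = 4 (α = 5): (5−3)(5−8)(5−4)(5−1) = 2·(−3)·1·4 = −24 ≡ 9, so v_4 = 9^{−1} = 5 (mod 11).
  i = 5 (α = 1): (1−3)(1−8)(1−4)(1−5) = (−2)·(−7)·(−3)·(−4) = 168 ≡ 3, so v_5 = 3^{−1} = 4 (mod 11).
  v = [6, 6, 1, 5, 4].
Step 2: syndromes of r = [4, 5, 2, 0, 3] (all sums mod 11).
  S_0 = Σ v_i r_i = 6·4 + 6·5 + 1·2 + 5·0 + 4·3 = 68 ≡ 2.
  S_1 = Σ v_i α_i r_i = 6·3·4 + 6·8·5 + 1·4·2 + 5·5·0 + 4·1·3 = 332 ≡ 2.
  α_i^2 mod 11 = [9, 9, 5, 3, 1].
  S_2 = Σ v_i α_i^2 r_i = 6·9·4 + 6·9·5 + 1·5·2 + 5·3·0 + 4·1·3 = 508 ≡ 2.
  S = (2, 2, 2) ≠ 0, so r is not a codeword (an error is present).
Step 3: locate the error. For a single error e at position i, S_ℓ = v_i·e·α_i^ℓ, so α_err = S_1/S_0.
  S_0^{−1} = 2^{−1} = 6 (mod 11), so α_err = 2·6 = 12 ≡ 1 = α_5. Error position i = 5.
  Consistency check: S_2/S_1 = 2·6 = 12 ≡ 1 = α_err ✓ (single-error assumption holds).
Step 4: error magnitude e = S_0/v_5 = S_0·∏_{j≠5}(α_5 − α_j) = 2·3 = 6 ≡ 6 (mod 11).
Step 5: correct position 5: c_5 = r_5 − e = 3 − 6 ≡ 8 (mod 11). Hence c = [4, 5, 2, 0, 8].
  Check: interpolating c through the α_i gives m(x) = 10 + 9·x (degree < 2) with m(α_i) = c_i for every i, so c is indeed a codeword.


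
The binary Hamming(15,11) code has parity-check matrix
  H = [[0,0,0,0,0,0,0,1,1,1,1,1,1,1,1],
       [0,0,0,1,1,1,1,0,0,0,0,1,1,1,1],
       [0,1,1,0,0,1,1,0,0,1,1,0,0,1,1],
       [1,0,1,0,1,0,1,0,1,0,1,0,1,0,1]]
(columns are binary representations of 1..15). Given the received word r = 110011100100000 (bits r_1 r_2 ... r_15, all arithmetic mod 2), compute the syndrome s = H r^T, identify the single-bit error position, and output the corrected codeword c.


s = (1, 1, 0, 1)^T, error position = 13, corrected codeword c = 110011100100100

Compute s = H r^T mod 2 one row at a time:
  s_1 = 0 + 0 + 1 + 0 + 0 + 0 + 0 + 0 = 1 ≡ 1 (mod 2).
  s_2 = 0 + 1 + 1 + 1 + 0 + 0 + 0 + 0 = 3 ≡ 1 (mod 2).
  s_3 = 1 + 0 + 1 + 1 + 1 + 0 + 0 + 0 = 4 ≡ 0 (mod 2).
  s_4 = 1 + 0 + 1 + 1 + 0 + 0 + 0 + 0 = 3 ≡ 1 (mod 2).
s = (1, 1, 0, 1)^T — this equals column 13 of H (binary 1101), so error is at position 13.
Correct: flip bit 13 of r = 110011100100000 to get c = 110011100100100.


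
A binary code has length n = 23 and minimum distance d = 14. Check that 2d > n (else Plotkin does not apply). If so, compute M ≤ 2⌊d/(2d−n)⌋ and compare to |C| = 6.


Plotkin bound M ≤ 4; given |C| = 6 > bound (violated).

Check applicability: 2d = 28, n = 23.
2d − n = 5 > 0, so Plotkin applies.
Compute d/(2d−n) = 14/5 ≈ 2.8000.
⌊d/(2d−n)⌋ = 2.
Plotkin bound: M ≤ 2·2 = 4.
Given |C| = 6, check: VIOLATED.
This |C| is above the Plotkin bound, so no binary code with n = 23, d = 14 and 6 codewords exists.


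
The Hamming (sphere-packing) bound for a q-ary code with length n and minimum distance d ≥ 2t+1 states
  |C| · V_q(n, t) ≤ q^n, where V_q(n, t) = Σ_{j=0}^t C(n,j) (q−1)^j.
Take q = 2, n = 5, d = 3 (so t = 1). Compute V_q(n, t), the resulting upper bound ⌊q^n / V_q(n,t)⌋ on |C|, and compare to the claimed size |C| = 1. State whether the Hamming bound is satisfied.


V_q(n, t) = 6, q^n = 32, Hamming bound = 5, |C| = 1 ≤ bound (satisfied).

Step 1: Compute V_q(n, t) = Σ_{j=0}^1 C(n, j) (q−1)^j.
  j = 0: C(5,0)·(1)^0 = 1·1 = 1.
  j = 1: C(5,1)·(1)^1 = 5·1 = 5.
  V_q(n, t) = 1 + 5 = 6.
Step 2: q^n = 2^5 = 32.
Step 3: Hamming bound ⌊q^n / V_q(n,t)⌋ = ⌊32/6⌋ = 5.
Step 4: Compare |C| = 1 to 5: satisfied.
The claimed |C| lies below the Hamming bound.


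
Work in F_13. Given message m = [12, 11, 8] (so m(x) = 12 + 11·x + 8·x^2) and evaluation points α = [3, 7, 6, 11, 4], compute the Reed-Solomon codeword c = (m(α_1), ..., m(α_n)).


c = [0, 0, 2, 9, 2]

Message polynomial: m(x) = 12 + 11·x + 8·x^2 (mod 13).
For each evaluation point α_i, compute m(α_i) mod 13:
  α_1 = 3: Horner steps 8 → 9 → 0, so m(3) = 0.
  α_2 = 7: Horner steps 8 → 2 → 0, so m(7) = 0.
  α_3 = 6: Horner steps 8 → 7 → 2, so m(6) = 2.
  α_4 = 11: Horner steps 8 → 8 → 9, so m(11) = 9.
  α_5 = 4: Horner steps 8 → 4 → 2, so m(4) = 2.
Codeword c = [0, 0, 2, 9, 2] ∈ F_13^5.


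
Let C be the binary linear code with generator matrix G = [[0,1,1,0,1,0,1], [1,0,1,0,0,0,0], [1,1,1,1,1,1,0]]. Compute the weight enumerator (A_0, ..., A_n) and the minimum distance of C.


Weight distribution: A_0 = 1, A_2 = 1, A_4 = 5, A_6 = 1. Minimum distance d = 2.

Enumerate all 2^3 = 8 messages m ∈ F_2^3.
For each, compute codeword c = mG in F_2^7, then tally its weight.
  m = 000 → c = 0000000, weight = 0.
  m = 100 → c = 0110101, weight = 4.
  m = 010 → c = 1010000, weight = 2.
  m = 110 → c = 1100101, weight = 4.
  m = 001 → c = 1111110, weight = 6.
  m = 101 → c = 1001011, weight = 4.
  m = 011 → c = 0101110, weight = 4.
  m = 111 → c = 0011011, weight = 4.
Tally weights:
  weight 0: 1 codewords.
  weight 2: 1 codewords.
  weight 4: 5 codewords.
  weight 6: 1 codewords.
Minimum distance d = smallest w > 0 with A_w > 0 = 2.
Sanity: Σ A_w = 8 = 2^3 = 8 ✓.


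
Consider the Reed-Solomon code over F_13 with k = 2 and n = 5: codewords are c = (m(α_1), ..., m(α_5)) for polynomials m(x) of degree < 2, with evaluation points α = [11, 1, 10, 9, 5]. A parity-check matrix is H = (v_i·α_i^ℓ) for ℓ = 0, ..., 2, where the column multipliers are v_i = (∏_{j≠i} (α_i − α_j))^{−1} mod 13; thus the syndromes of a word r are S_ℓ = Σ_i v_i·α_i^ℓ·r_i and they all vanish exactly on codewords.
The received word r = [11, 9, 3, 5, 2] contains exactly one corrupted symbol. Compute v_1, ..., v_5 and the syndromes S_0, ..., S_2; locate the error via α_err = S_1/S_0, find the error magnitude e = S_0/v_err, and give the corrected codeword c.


S = (3, 1, 9), error at position 4, error magnitude e = 10, c = [11, 9, 3, 8, 2].

Step 1: column multipliers v_i = (∏_{j≠i}(α_i − α_j))^{−1} mod 13.
  i = 1 (α = 11): (11−1)(11−10)(11−9)(11−5) = 10·1·2·6 = 120 ≡ 3, so v_1 = 3^{−1} = 9 (mod 13).
  i = 2 (α = 1): (1−11)(1−10)(1−9)(1−5) = (−10)·(−9)·(−8)·(−4) = 2880 ≡ 7, so v_2 = 7^{−1} = 2 (mod 13).
  i = 3 (α = 10): (10−11)(10−1)(10−9)(10−5) = (−1)·9·1·5 = −45 ≡ 7, so v_3 = 7^{−1} = 2 (mod 13).
  i = 4 (α = 9): (9−11)(9−1)(9−10)(9−5) = (−2)·8·(−1)·4 = 64 ≡ 12, so v_4 = 12^{−1} = 12 (mod 13).
  i = 5 (α = 5): (5−11)(5−1)(5−10)(5−9) = (−6)·4·(−5)·(−4) = −480 ≡ 1, so v_5 = 1^{−1} = 1 (mod 13).
  v = [9, 2, 2, 12, 1].
Step 2: syndromes of r = [11, 9, 3, 5, 2] (all sums mod 13).
  S_0 = Σ v_i r_i = 9·11 + 2·9 + 2·3 + 12·5 + 1·2 = 185 ≡ 3.
  S_1 = Σ v_i α_i r_i = 9·11·11 + 2·1·9 + 2·10·3 + 12·9·5 + 1·5·2 = 1717 ≡ 1.
  α_i^2 mod 13 = [4, 1, 9, 3, 12].
  S_2 = Σ v_i α_i^2 r_i = 9·4·11 + 2·1·9 + 2·9·3 + 12·3·5 + 1·12·2 = 672 ≡ 9.
  S = (3, 1, 9) ≠ 0, so r is not a codeword (an error is present).
Step 3: locate the error. For a single error e at position i, S_ℓ = v_i·e·α_i^ℓ, so α_err = S_1/S_0.
  S_0^{−1} = 3^{−1} = 9 (mod 13), so α_err = 1·9 = 9 ≡ 9 = α_4. Error position i = 4.
  Consistency check: S_2/S_1 = 9·1 = 9 ≡ 9 = α_err ✓ (single-error assumption holds).
Step 4: error magnitude e = S_0/v_4 = S_0·∏_{j≠4}(α_4 − α_j) = 3·12 = 36 ≡ 10 (mod 13).
Step 5: correct position 4: c_4 = r_4 − e = 5 − 10 ≡ 8 (mod 13). Hence c = [11, 9, 3, 8, 2].
  Check: interpolating c through the α_i gives m(x) = 1 + 8·x (degree < 2) with m(α_i) = c_i for every i, so c is indeed a codeword.


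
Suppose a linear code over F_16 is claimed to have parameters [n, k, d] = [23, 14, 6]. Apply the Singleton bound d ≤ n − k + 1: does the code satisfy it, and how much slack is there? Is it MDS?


Singleton RHS = n − k + 1 = 10, slack = 4, bound satisfied, not MDS.

Singleton bound: d ≤ n − k + 1.
Here n = 23, k = 14, so n − k + 1 = 10.
Given d = 6, check d ≤ 10: YES.
Slack = (n − k + 1) − d = 4.
The code is NOT MDS (slack = 4 > 0).
Description: the claimed parameters are [23, 14, 6]_16; such a code would be non-MDS.


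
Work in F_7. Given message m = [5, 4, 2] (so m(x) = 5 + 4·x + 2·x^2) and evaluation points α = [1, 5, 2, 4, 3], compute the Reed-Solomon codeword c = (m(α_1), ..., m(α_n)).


c = [4, 5, 0, 4, 0]

Message polynomial: m(x) = 5 + 4·x + 2·x^2 (mod 7).
For each evaluation point α_i, compute m(α_i) mod 7:
  α_1 = 1: Horner steps 2 → 6 → 4, so m(1) = 4.
  α_2 = 5: Horner steps 2 → 0 → 5, so m(5) = 5.
  α_3 = 2: Horner steps 2 → 1 → 0, so m(2) = 0.
  α_4 = 4: Horner steps 2 → 5 → 4, so m(4) = 4.
  α_5 = 3: Horner steps 2 → 3 → 0, so m(3) = 0.
Codeword c = [4, 5, 0, 4, 0] ∈ F_7^5.


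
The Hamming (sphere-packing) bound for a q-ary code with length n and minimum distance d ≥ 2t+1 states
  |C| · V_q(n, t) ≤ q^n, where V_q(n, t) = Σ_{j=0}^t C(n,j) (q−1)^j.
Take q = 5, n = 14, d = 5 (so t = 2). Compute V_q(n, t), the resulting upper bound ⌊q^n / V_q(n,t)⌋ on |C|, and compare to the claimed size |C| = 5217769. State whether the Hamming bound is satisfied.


V_q(n, t) = 1513, q^n = 6103515625, Hamming bound = 4034048, |C| = 5217769 > bound (violated).

Step 1: Compute V_q(n, t) = Σ_{j=0}^2 C(n, j) (q−1)^j.
  j = 0: C(14,0)·(4)^0 = 1·1 = 1.
  j = 1: C(14,1)·(4)^1 = 14·4 = 56.
  j = 2: C(14,2)·(4)^2 = 91·16 = 1456.
  V_q(n, t) = 1 + 56 + 1456 = 1513.
Step 2: q^n = 5^14 = 6103515625.
Step 3: Hamming bound ⌊q^n / V_q(n,t)⌋ = ⌊6103515625/1513⌋ = 4034048.
Step 4: Compare |C| = 5217769 to 4034048: violated.
The claimed |C| lies above the Hamming bound, so no 5-ary code of length 14 with d ≥ 5 can have 5217769 codewords.


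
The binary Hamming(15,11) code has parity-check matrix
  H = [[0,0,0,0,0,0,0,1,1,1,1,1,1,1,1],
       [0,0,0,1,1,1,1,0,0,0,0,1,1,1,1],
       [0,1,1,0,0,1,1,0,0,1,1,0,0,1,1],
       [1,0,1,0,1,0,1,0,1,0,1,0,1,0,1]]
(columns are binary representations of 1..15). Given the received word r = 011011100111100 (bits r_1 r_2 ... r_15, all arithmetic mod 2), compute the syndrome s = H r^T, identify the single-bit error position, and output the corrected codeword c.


s = (0, 1, 0, 1)^T, error position = 5, corrected codeword c = 011001100111100

Compute s = H r^T mod 2 one row at a time:
  s_1 = 0 + 0 + 1 + 1 + 1 + 1 + 0 + 0 = 4 ≡ 0 (mod 2).
  s_2 = 0 + 1 + 1 + 1 + 1 + 1 + 0 + 0 = 5 ≡ 1 (mod 2).
  s_3 = 1 + 1 + 1 + 1 + 1 + 1 + 0 + 0 = 6 ≡ 0 (mod 2).
  s_4 = 0 + 1 + 1 + 1 + 0 + 1 + 1 + 0 = 5 ≡ 1 (mod 2).
s = (0, 1, 0, 1)^T — this equals column 5 of H (binary 0101), so error is at position 5.
Correct: flip bit 5 of r = 011011100111100 to get c = 011001100111100.


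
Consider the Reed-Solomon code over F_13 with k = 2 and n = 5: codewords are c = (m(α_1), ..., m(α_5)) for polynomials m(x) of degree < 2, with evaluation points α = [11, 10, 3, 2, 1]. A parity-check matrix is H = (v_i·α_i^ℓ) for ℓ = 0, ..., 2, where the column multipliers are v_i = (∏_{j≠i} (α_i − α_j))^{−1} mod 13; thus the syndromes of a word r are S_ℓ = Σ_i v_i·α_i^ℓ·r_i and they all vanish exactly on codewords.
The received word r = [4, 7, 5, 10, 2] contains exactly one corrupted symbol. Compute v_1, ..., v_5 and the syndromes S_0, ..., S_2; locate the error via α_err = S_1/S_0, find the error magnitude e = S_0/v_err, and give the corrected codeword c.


S = (8, 2, 7), error at position 2, error magnitude e = 11, c = [4, 9, 5, 10, 2].

Step 1: column multipliers v_i = (∏_{j≠i}(α_i − α_j))^{−1} mod 13.
  i = 1 (α = 11): (11−10)(11−3)(11−2)(11−1) = 1·8·9·10 = 720 ≡ 5, so v_1 = 5^{−1} = 8 (mod 13).
  i = 2 (α = 10): (10−11)(10−3)(10−2)(10−1) = (−1)·7·8·9 = −504 ≡ 3, so v_2 = 3^{−1} = 9 (mod 13).
  i = 3 (α = 3): (3−11)(3−10)(3−2)(3−1) = (−8)·(−7)·1·2 = 112 ≡ 8, so v_3 = 8^{−1} = 5 (mod 13).
  i = 4 (α = 2): (2−11)(2−10)(2−3)(2−1) = (−9)·(−8)·(−1)·1 = −72 ≡ 6, so v_4 = 6^{−1} = 11 (mod 13).
  i = 5 (α = 1): (1−11)(1−10)(1−3)(1−2) = (−10)·(−9)·(−2)·(−1) = 180 ≡ 11, so v_5 = 11^{−1} = 6 (mod 13).
  v = [8, 9, 5, 11, 6].
Step 2: syndromes of r = [4, 7, 5, 10, 2] (all sums mod 13).
  S_0 = Σ v_i r_i = 8·4 + 9·7 + 5·5 + 11·10 + 6·2 = 242 ≡ 8.
  S_1 = Σ v_i α_i r_i = 8·11·4 + 9·10·7 + 5·3·5 + 11·2·10 + 6·1·2 = 1289 ≡ 2.
  α_i^2 mod 13 = [4, 9, 9, 4, 1].
  S_2 = Σ v_i α_i^2 r_i = 8·4·4 + 9·9·7 + 5·9·5 + 11·4·10 + 6·1·2 = 1372 ≡ 7.
  S = (8, 2, 7) ≠ 0, so r is not a codeword (an error is present).
Step 3: locate the error. For a single error e at position i, S_ℓ = v_i·e·α_i^ℓ, so α_err = S_1/S_0.
  S_0^{−1} = 8^{−1} = 5 (mod 13), so α_err = 2·5 = 10 ≡ 10 = α_2. Error position i = 2.
  Consistency check: S_2/S_1 = 7·7 = 49 ≡ 10 = α_err ✓ (single-error assumption holds).
Step 4: error magnitude e = S_0/v_2 = S_0·∏_{j≠2}(α_2 − α_j) = 8·3 = 24 ≡ 11 (mod 13).
Step 5: correct position 2: c_2 = r_2 − e = 7 − 11 ≡ 9 (mod 13). Hence c = [4, 9, 5, 10, 2].
  Check: interpolating c through the α_i gives m(x) = 7 + 8·x (degree < 2) with m(α_i) = c_i for every i, so c is indeed a codeword.


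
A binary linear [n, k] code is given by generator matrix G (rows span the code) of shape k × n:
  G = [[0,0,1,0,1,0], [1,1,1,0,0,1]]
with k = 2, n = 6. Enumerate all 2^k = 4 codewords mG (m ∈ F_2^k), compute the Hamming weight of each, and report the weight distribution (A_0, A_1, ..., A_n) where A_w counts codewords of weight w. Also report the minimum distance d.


Weight distribution: A_0 = 1, A_2 = 1, A_4 = 2. Minimum distance d = 2.

Enumerate all 2^2 = 4 messages m ∈ F_2^2.
For each, compute codeword c = mG in F_2^6, then tally its weight.
  m = 00 → c = 000000, weight = 0.
  m = 10 → c = 001010, weight = 2.
  m = 01 → c = 111001, weight = 4.
  m = 11 → c = 110011, weight = 4.
Tally weights:
  weight 0: 1 codewords.
  weight 2: 1 codewords.
  weight 4: 2 codewords.
Minimum distance d = smallest w > 0 with A_w > 0 = 2.
Sanity: Σ A_w = 4 = 2^2 = 4 ✓.


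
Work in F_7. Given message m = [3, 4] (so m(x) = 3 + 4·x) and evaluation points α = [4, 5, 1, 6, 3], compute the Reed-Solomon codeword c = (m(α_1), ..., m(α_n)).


c = [5, 2, 0, 6, 1]

Message polynomial: m(x) = 3 + 4·x (mod 7).
For each evaluation point α_i, compute m(α_i) mod 7:
  α_1 = 4: Horner steps 4 → 5, so m(4) = 5.
  α_2 = 5: Horner steps 4 → 2, so m(5) = 2.
  α_3 = 1: Horner steps 4 → 0, so m(1) = 0.
  α_4 = 6: Horner steps 4 → 6, so m(6) = 6.
  α_5 = 3: Horner steps 4 → 1, so m(3) = 1.
Codeword c = [5, 2, 0, 6, 1] ∈ F_7^5.


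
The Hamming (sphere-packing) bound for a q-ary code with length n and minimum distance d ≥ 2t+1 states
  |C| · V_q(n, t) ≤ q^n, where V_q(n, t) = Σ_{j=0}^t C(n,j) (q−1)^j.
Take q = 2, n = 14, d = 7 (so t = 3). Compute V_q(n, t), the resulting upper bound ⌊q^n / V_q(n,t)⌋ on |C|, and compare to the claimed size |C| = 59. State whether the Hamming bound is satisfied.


V_q(n, t) = 470, q^n = 16384, Hamming bound = 34, |C| = 59 > bound (violated).

Step 1: Compute V_q(n, t) = Σ_{j=0}^3 C(n, j) (q−1)^j.
  j = 0: C(14,0)·(1)^0 = 1·1 = 1.
  j = 1: C(14,1)·(1)^1 = 14·1 = 14.
  j = 2: C(14,2)·(1)^2 = 91·1 = 91.
  j = 3: C(14,3)·(1)^3 = 364·1 = 364.
  V_q(n, t) = 1 + 14 + 91 + 364 = 470.
Step 2: q^n = 2^14 = 16384.
Step 3: Hamming bound ⌊q^n / V_q(n,t)⌋ = ⌊16384/470⌋ = 34.
Step 4: Compare |C| = 59 to 34: violated.
The claimed |C| lies above the Hamming bound, so no 2-ary code of length 14 with d ≥ 7 can have 59 codewords.


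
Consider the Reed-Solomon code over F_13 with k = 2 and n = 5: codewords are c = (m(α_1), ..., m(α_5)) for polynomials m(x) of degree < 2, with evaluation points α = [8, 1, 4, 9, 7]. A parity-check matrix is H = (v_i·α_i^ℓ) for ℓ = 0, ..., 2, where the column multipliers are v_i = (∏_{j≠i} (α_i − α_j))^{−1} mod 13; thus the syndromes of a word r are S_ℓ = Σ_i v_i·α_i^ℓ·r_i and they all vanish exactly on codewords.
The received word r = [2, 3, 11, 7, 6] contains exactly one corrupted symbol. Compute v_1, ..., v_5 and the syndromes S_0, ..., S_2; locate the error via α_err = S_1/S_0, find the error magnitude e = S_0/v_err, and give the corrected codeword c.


S = (12, 5, 1), error at position 1, error magnitude e = 2, c = [0, 3, 11, 7, 6].

Step 1: column multipliers v_i = (∏_{j≠i}(α_i − α_j))^{−1} mod 13.
  i = 1 (α = 8): (8−1)(8−4)(8−9)(8−7) = 7·4·(−1)·1 = −28 ≡ 11, so v_1 = 11^{−1} = 6 (mod 13).
  i = 2 (α = 1): (1−8)(1−4)(1−9)(1−7) = (−7)·(−3)·(−8)·(−6) = 1008 ≡ 7, so v_2 = 7^{−1} = 2 (mod 13).
  i = 3 (α = 4): (4−8)(4−1)(4−9)(4−7) = (−4)·3·(−5)·(−3) = −180 ≡ 2, so v_3 = 2^{−1} = 7 (mod 13).
  i = 4 (α = 9): (9−8)(9−1)(9−4)(9−7) = 1·8·5·2 = 80 ≡ 2, so v_4 = 2^{−1} = 7 (mod 13).
  i = 5 (α = 7): (7−8)(7−1)(7−4)(7−9) = (−1)·6·3·(−2) = 36 ≡ 10, so v_5 = 10^{−1} = 4 (mod 13).
  v = [6, 2, 7, 7, 4].
Step 2: syndromes of r = [2, 3, 11, 7, 6] (all sums mod 13).
  S_0 = Σ v_i r_i = 6·2 + 2·3 + 7·11 + 7·7 + 4·6 = 168 ≡ 12.
  S_1 = Σ v_i α_i r_i = 6·8·2 + 2·1·3 + 7·4·11 + 7·9·7 + 4·7·6 = 1019 ≡ 5.
  α_i^2 mod 13 = [12, 1, 3, 3, 10].
  S_2 = Σ v_i α_i^2 r_i = 6·12·2 + 2·1·3 + 7·3·11 + 7·3·7 + 4·10·6 = 768 ≡ 1.
  S = (12, 5, 1) ≠ 0, so r is not a codeword (an error is present).
Step 3: locate the error. For a single error e at position i, S_ℓ = v_i·e·α_i^ℓ, so α_err = S_1/S_0.
  S_0^{−1} = 12^{−1} = 12 (mod 13), so α_err = 5·12 = 60 ≡ 8 = α_1. Error position i = 1.
  Consistency check: S_2/S_1 = 1·8 = 8 ≡ 8 = α_err ✓ (single-error assumption holds).
Step 4: error magnitude e = S_0/v_1 = S_0·∏_{j≠1}(α_1 − α_j) = 12·11 = 132 ≡ 2 (mod 13).
Step 5: correct position 1: c_1 = r_1 − e = 2 − 2 ≡ 0 (mod 13). Hence c = [0, 3, 11, 7, 6].
  Check: interpolating c through the α_i gives m(x) = 9 + 7·x (degree < 2) with m(α_i) = c_i for every i, so c is indeed a codeword.
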